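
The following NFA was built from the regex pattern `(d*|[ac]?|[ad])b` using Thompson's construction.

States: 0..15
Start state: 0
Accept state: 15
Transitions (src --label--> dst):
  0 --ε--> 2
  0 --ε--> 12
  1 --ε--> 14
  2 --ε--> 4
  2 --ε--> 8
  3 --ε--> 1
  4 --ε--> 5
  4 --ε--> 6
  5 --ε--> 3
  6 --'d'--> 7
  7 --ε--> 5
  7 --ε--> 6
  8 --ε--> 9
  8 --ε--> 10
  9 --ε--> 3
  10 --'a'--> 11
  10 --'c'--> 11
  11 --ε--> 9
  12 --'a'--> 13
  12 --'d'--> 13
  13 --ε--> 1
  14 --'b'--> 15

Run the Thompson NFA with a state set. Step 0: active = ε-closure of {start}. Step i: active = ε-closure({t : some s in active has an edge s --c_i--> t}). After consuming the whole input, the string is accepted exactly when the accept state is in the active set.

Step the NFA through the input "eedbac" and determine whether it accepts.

start: ε-closure({0}) = {0,1,2,3,4,5,6,8,9,10,12,14}
'e' @ 1: {}  — state set empty
rest 'edbac' ignored (set empty)
end set {} — state 15 not in

Answer: REJECT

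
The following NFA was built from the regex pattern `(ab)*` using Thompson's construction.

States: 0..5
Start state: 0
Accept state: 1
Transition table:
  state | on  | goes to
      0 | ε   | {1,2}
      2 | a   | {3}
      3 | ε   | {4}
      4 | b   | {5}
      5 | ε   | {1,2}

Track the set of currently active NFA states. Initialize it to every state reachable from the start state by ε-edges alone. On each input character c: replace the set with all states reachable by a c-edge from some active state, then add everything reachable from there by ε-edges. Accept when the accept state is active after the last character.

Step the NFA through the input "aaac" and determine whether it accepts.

S₀ = ε-closure({0}) = {0,1,2}
'a' @ 1: {3,4}
'a' @ 2: {}  — no active states
rest 'ac' ignored (set empty)
end set {} — state 1 not in

Answer: REJECT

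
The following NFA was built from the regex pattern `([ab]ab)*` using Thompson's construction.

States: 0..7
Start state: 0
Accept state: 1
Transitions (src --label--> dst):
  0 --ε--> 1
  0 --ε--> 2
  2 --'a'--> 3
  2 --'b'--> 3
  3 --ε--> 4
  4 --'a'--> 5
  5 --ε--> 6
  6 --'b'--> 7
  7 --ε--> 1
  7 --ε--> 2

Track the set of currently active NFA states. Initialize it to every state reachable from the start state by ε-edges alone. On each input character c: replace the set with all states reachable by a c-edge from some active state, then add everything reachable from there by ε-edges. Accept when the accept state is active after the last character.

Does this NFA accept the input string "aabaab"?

Answer: ACCEPT

Steps:
S₀ = ε-closure({0}) = {0,1,2}
'a' @ 1: {3,4}
'a' @ 2: {5,6}
'b' @ 3: {1,2,7}  (accept∈set)
'a' @ 4: {3,4}
'a' @ 5: {5,6}
'b' @ 6: {1,2,7}  (accept∈set)
after full input: {1,2,7}  (accept=1 in)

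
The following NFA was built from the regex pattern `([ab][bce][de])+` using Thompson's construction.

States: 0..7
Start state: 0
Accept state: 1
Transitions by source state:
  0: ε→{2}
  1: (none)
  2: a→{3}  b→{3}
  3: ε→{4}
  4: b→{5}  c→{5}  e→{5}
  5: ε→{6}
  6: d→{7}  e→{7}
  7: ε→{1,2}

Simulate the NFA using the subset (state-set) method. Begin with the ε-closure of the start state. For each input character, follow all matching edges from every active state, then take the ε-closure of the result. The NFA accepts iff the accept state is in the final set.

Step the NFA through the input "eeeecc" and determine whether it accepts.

start: ε-closure({0}) = {0,2}
'e' @ 1: {}  — no active states
rest 'eeecc' ignored (set empty)
end set {} — state 1 not in

Answer: REJECT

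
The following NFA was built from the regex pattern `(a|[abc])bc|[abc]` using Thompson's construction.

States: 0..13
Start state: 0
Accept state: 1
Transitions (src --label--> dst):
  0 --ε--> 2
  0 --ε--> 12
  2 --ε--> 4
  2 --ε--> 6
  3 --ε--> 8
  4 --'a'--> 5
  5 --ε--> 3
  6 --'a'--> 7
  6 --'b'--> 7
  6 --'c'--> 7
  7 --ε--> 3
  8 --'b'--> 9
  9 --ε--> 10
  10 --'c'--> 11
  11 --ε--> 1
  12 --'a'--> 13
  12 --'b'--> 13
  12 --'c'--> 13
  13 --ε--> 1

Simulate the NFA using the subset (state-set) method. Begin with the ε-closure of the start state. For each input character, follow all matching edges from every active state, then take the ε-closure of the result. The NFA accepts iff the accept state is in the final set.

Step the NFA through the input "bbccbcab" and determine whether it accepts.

Answer: REJECT

Steps:
initial (ε-close {0}): {0,2,4,6,12}
'b' @ 1: {1,3,7,8,13}  ✓accept
'b' @ 2: {9,10}
'c' @ 3: {1,11}  ✓accept
'c' @ 4: {}  — dead — no transitions
rest 'bcab' ignored (set empty)
after full input: {}  (accept=1 not in)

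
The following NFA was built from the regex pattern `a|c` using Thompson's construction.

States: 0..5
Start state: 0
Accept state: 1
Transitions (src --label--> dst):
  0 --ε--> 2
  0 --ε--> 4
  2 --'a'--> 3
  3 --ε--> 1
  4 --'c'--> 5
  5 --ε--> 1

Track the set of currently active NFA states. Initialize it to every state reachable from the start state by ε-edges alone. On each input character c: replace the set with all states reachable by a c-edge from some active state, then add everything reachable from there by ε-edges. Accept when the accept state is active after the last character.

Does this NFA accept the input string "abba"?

S₀ = ε-closure({0}) = {0,2,4}
'a' @ 1: {1,3}  [accepting]
'b' @ 2: {}  — dead — no transitions
rest 'ba' ignored (set empty)
final: {}; accept 1 not in set

Answer: REJECT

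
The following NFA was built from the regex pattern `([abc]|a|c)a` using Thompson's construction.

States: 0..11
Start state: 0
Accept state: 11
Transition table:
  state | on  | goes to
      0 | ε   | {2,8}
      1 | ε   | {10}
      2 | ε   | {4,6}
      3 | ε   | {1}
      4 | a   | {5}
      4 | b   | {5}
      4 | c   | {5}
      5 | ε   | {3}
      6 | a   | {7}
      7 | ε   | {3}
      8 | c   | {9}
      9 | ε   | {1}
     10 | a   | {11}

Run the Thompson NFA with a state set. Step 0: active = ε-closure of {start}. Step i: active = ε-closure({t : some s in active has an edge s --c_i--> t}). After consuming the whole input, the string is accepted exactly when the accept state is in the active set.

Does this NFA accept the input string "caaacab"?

Answer: REJECT

Derivation:
initial (ε-close {0}): {0,2,4,6,8}
'c' @ 1: {1,3,5,9,10}
'a' @ 2: {11}  ✓accept
'a' @ 3: {}  — state set empty
rest 'acab' ignored (set empty)
final: {}; accept 11 not in set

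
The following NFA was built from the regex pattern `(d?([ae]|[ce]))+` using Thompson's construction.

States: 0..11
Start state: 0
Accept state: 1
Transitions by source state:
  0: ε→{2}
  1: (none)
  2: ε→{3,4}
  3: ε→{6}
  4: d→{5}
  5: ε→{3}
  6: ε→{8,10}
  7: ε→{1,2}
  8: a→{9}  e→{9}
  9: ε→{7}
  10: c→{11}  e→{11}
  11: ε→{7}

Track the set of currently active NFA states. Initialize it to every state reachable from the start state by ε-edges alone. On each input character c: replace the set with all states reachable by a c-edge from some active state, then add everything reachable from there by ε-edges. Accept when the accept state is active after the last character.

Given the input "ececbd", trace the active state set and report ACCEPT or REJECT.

initial (ε-close {0}): {0,2,3,4,6,8,10}
'e' @ 1: {1,2,3,4,6,7,8,9,10,11}  [accepting]
'c' @ 2: {1,2,3,4,6,7,8,10,11}  [accepting]
'e' @ 3: {1,2,3,4,6,7,8,9,10,11}  [accepting]
'c' @ 4: {1,2,3,4,6,7,8,10,11}  [accepting]
'b' @ 5: {}  — state set empty
rest 'd' ignored (set empty)
final: {}; accept 1 not in set

Answer: REJECT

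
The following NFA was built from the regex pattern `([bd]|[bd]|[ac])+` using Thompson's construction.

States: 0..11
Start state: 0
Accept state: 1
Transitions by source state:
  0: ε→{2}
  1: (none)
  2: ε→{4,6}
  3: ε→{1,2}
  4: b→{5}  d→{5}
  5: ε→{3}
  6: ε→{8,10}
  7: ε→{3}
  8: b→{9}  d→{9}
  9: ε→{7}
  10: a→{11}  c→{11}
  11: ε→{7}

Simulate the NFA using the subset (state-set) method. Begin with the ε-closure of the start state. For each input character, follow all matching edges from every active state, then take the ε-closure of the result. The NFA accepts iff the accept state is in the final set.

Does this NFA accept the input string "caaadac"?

initial (ε-close {0}): {0,2,4,6,8,10}
'c' @ 1: {1,2,3,4,6,7,8,10,11}  (accept∈set)
'a' @ 2: {1,2,3,4,6,7,8,10,11}  (accept∈set)
'a' @ 3: {1,2,3,4,6,7,8,10,11}  (accept∈set)
'a' @ 4: {1,2,3,4,6,7,8,10,11}  (accept∈set)
'd' @ 5: {1,2,3,4,5,6,7,8,9,10}  (accept∈set)
'a' @ 6: {1,2,3,4,6,7,8,10,11}  (accept∈set)
'c' @ 7: {1,2,3,4,6,7,8,10,11}  (accept∈set)
after full input: {1,2,3,4,6,7,8,10,11}  (accept=1 in)

Answer: ACCEPT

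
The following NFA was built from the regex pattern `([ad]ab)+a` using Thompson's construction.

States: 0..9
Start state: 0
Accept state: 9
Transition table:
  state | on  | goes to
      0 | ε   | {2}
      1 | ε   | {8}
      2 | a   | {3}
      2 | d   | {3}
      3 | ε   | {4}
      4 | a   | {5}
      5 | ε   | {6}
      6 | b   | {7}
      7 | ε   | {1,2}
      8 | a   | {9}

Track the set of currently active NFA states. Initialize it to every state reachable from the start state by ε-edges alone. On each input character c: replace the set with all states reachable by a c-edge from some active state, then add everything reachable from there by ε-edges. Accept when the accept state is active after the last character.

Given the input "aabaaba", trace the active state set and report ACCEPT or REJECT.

S₀ = ε-closure({0}) = {0,2}
'a' @ 1: {3,4}
'a' @ 2: {5,6}
'b' @ 3: {1,2,7,8}
'a' @ 4: {3,4,9}  ✓accept
'a' @ 5: {5,6}
'b' @ 6: {1,2,7,8}
'a' @ 7: {3,4,9}  ✓accept
final: {3,4,9}; accept 9 in set

Answer: ACCEPT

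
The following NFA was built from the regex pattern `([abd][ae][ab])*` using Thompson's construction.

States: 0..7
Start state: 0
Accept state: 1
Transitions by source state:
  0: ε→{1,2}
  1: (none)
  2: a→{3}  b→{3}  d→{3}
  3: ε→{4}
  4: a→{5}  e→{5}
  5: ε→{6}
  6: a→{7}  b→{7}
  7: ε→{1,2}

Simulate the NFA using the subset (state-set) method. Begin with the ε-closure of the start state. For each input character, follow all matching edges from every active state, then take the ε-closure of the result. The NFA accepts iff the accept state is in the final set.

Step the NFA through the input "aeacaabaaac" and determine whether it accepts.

Answer: REJECT

Derivation:
start: ε-closure({0}) = {0,1,2}
'a' @ 1: {3,4}
'e' @ 2: {5,6}
'a' @ 3: {1,2,7}  [accepting]
'c' @ 4: {}  — dead — no transitions
rest 'aabaaac' ignored (set empty)
end set {} — state 1 not in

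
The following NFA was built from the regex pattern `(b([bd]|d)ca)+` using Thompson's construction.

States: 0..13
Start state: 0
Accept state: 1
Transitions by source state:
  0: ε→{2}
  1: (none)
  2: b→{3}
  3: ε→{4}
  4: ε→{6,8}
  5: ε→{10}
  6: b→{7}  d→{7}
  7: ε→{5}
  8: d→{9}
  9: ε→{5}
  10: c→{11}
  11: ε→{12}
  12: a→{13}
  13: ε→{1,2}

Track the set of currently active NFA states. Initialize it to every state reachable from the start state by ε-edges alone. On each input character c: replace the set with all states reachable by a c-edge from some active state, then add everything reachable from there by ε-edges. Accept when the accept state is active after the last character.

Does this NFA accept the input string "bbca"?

Answer: ACCEPT

Derivation:
S₀ = ε-closure({0}) = {0,2}
'b' @ 1: {3,4,6,8}
'b' @ 2: {5,7,10}
'c' @ 3: {11,12}
'a' @ 4: {1,2,13}  (accept∈set)
after full input: {1,2,13}  (accept=1 in)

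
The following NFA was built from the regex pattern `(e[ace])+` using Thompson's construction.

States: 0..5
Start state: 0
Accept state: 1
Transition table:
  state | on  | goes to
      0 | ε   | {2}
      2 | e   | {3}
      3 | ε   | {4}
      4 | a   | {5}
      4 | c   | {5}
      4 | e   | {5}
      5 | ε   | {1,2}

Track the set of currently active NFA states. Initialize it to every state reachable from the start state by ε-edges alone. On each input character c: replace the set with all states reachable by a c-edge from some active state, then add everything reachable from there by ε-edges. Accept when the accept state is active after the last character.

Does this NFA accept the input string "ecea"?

Answer: ACCEPT

Derivation:
initial (ε-close {0}): {0,2}
'e' @ 1: {3,4}
'c' @ 2: {1,2,5}  (accept∈set)
'e' @ 3: {3,4}
'a' @ 4: {1,2,5}  (accept∈set)
after full input: {1,2,5}  (accept=1 in)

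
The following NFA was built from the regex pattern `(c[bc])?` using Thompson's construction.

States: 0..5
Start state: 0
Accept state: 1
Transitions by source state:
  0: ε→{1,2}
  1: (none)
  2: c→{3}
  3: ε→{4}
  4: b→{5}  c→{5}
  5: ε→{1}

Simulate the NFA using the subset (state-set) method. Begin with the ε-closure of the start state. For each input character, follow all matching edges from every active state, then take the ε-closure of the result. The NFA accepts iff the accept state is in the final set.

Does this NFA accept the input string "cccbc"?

Answer: REJECT

Derivation:
S₀ = ε-closure({0}) = {0,1,2}
'c' @ 1: {3,4}
'c' @ 2: {1,5}  ✓accept
'c' @ 3: {}  — dead — no transitions
rest 'bc' ignored (set empty)
end set {} — state 1 not in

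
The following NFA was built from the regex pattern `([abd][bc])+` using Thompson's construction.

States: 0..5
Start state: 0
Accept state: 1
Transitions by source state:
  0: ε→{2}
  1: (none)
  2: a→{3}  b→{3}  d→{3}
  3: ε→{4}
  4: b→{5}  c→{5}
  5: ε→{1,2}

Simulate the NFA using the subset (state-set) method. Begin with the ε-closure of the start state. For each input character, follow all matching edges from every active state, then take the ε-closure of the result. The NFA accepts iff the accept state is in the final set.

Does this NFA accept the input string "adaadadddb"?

Answer: REJECT

Steps:
S₀ = ε-closure({0}) = {0,2}
'a' @ 1: {3,4}
'd' @ 2: {}  — state set empty
rest 'aadadddb' ignored (set empty)
final: {}; accept 1 not in set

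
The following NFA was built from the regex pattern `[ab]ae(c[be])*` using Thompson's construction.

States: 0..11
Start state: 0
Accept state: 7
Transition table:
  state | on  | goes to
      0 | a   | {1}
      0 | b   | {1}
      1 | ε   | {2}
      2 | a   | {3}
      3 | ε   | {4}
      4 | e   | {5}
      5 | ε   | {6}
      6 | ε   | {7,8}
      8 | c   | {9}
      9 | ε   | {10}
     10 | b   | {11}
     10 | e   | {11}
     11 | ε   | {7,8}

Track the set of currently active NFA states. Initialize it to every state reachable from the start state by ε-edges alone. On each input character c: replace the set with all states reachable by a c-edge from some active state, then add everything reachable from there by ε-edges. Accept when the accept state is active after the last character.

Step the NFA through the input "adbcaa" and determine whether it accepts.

Answer: REJECT

Steps:
S₀ = ε-closure({0}) = {0}
'a' @ 1: {1,2}
'd' @ 2: {}  — state set empty
rest 'bcaa' ignored (set empty)
end set {} — state 7 not in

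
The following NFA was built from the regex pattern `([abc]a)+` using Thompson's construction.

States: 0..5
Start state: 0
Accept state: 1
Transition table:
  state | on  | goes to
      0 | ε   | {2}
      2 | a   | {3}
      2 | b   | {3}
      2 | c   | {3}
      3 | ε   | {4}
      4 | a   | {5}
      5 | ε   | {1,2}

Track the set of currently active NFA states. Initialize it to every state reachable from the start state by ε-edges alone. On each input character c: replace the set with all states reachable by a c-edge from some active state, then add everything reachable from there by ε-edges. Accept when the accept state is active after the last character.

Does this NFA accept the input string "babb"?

S₀ = ε-closure({0}) = {0,2}
'b' @ 1: {3,4}
'a' @ 2: {1,2,5}  ✓accept
'b' @ 3: {3,4}
'b' @ 4: {}  — dead — no transitions
after full input: {}  (accept=1 not in)

Answer: REJECT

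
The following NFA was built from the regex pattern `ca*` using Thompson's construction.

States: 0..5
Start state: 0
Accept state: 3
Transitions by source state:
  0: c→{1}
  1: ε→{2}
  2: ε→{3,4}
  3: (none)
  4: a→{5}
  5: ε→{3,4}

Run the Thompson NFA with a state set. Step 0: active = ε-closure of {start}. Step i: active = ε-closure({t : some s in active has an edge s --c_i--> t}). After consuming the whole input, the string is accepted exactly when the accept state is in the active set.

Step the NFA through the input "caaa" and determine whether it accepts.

Answer: ACCEPT

Steps:
start: ε-closure({0}) = {0}
'c' @ 1: {1,2,3,4}  [accepting]
'a' @ 2: {3,4,5}  [accepting]
'a' @ 3: {3,4,5}  [accepting]
'a' @ 4: {3,4,5}  [accepting]
final: {3,4,5}; accept 3 in set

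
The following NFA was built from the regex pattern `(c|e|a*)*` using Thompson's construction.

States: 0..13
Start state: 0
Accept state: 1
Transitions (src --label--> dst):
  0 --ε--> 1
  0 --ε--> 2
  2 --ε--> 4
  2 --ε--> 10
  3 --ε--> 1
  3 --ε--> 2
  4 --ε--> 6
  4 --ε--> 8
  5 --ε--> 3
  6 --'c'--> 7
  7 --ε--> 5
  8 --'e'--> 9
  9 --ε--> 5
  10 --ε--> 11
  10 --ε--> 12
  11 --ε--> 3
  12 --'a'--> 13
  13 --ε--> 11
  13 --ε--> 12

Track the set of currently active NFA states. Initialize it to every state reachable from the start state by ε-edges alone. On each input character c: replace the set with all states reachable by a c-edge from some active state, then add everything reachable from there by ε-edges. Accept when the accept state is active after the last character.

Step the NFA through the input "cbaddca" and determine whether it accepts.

Answer: REJECT

Trace:
initial (ε-close {0}): {0,1,2,3,4,6,8,10,11,12}
'c' @ 1: {1,2,3,4,5,6,7,8,10,11,12}  [accepting]
'b' @ 2: {}  — no active states
rest 'addca' ignored (set empty)
end set {} — state 1 not in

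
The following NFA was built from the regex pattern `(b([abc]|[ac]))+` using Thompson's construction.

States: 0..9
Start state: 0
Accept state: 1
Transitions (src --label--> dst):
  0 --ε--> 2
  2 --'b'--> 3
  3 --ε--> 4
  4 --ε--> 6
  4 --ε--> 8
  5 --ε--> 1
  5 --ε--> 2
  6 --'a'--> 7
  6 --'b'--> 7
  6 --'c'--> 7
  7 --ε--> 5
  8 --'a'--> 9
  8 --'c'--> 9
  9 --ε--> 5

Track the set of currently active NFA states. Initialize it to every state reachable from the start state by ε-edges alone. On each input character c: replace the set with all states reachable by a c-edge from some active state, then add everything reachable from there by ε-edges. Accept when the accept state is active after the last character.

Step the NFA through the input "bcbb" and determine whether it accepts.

Answer: ACCEPT

Trace:
start: ε-closure({0}) = {0,2}
'b' @ 1: {3,4,6,8}
'c' @ 2: {1,2,5,7,9}  [accepting]
'b' @ 3: {3,4,6,8}
'b' @ 4: {1,2,5,7}  [accepting]
after full input: {1,2,5,7}  (accept=1 in)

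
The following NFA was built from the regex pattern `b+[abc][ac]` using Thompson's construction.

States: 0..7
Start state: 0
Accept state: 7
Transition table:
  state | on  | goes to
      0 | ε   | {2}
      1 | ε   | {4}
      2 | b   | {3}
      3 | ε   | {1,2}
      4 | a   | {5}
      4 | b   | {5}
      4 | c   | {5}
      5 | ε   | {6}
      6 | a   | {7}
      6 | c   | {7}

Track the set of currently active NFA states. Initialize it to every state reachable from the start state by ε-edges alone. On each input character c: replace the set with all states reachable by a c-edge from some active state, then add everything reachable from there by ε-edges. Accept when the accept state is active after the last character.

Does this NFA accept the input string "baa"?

Answer: ACCEPT

Steps:
start: ε-closure({0}) = {0,2}
'b' @ 1: {1,2,3,4}
'a' @ 2: {5,6}
'a' @ 3: {7}  (accept∈set)
end set {7} — state 7 in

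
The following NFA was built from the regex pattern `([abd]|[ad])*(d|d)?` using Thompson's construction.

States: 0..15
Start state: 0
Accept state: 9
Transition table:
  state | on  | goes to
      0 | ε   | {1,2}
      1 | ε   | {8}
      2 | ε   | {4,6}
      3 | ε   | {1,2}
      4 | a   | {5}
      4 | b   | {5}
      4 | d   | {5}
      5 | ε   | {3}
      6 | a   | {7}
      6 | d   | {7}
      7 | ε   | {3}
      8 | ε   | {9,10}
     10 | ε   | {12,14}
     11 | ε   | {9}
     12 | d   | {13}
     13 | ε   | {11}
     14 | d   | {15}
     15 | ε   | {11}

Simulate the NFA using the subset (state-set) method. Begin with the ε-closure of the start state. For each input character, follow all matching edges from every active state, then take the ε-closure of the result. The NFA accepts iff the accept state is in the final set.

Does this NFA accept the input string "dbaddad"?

Answer: ACCEPT

Trace:
S₀ = ε-closure({0}) = {0,1,2,4,6,8,9,10,12,14}
'd' @ 1: {1,2,3,4,5,6,7,8,9,10,11,12,13,14,15}  ✓accept
'b' @ 2: {1,2,3,4,5,6,8,9,10,12,14}  ✓accept
'a' @ 3: {1,2,3,4,5,6,7,8,9,10,12,14}  ✓accept
'd' @ 4: {1,2,3,4,5,6,7,8,9,10,11,12,13,14,15}  ✓accept
'd' @ 5: {1,2,3,4,5,6,7,8,9,10,11,12,13,14,15}  ✓accept
'a' @ 6: {1,2,3,4,5,6,7,8,9,10,12,14}  ✓accept
'd' @ 7: {1,2,3,4,5,6,7,8,9,10,11,12,13,14,15}  ✓accept
end set {1,2,3,4,5,6,7,8,9,10,11,12,13,14,15} — state 9 in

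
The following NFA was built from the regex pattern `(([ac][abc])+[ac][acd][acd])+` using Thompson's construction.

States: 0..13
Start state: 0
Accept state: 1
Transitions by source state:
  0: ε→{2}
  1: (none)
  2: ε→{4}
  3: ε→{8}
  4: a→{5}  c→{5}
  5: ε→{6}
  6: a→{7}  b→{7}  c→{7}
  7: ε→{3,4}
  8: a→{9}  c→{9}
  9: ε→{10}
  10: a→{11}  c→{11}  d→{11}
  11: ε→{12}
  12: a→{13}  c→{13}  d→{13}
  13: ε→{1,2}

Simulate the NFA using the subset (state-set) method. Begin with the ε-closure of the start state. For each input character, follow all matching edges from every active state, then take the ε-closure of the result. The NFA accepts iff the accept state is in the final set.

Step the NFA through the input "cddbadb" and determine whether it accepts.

Answer: REJECT

Steps:
S₀ = ε-closure({0}) = {0,2,4}
'c' @ 1: {5,6}
'd' @ 2: {}  — state set empty
rest 'dbadb' ignored (set empty)
after full input: {}  (accept=1 not in)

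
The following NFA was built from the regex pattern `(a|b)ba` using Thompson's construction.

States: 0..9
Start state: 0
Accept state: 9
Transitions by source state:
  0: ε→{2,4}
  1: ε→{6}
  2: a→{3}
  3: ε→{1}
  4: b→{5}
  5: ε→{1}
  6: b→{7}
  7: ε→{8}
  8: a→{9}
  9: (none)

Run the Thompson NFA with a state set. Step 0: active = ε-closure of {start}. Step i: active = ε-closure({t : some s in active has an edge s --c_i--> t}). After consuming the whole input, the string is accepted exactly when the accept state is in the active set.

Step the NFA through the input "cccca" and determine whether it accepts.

Answer: REJECT

Steps:
start: ε-closure({0}) = {0,2,4}
'c' @ 1: {}  — no active states
rest 'ccca' ignored (set empty)
end set {} — state 9 not in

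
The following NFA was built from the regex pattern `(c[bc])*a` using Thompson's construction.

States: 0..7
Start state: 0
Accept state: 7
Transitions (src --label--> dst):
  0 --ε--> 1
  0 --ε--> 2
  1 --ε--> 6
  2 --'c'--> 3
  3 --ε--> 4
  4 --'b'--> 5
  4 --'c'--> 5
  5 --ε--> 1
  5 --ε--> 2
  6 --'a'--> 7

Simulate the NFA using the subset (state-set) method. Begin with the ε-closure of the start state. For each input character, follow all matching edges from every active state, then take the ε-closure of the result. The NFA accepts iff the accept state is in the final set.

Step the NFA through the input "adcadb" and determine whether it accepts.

Answer: REJECT

Steps:
S₀ = ε-closure({0}) = {0,1,2,6}
'a' @ 1: {7}  (accept∈set)
'd' @ 2: {}  — state set empty
rest 'cadb' ignored (set empty)
after full input: {}  (accept=7 not in)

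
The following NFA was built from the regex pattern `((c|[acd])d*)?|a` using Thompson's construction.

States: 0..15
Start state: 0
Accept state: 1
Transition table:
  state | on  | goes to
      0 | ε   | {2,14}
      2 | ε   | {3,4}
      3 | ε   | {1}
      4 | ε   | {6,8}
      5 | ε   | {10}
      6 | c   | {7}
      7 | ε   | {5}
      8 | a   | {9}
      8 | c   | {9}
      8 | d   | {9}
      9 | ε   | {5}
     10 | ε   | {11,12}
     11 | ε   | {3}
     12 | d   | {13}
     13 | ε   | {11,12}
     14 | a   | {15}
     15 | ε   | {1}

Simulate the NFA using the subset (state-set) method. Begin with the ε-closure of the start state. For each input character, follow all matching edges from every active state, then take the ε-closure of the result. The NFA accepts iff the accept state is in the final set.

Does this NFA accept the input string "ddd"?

initial (ε-close {0}): {0,1,2,3,4,6,8,14}
'd' @ 1: {1,3,5,9,10,11,12}  ✓accept
'd' @ 2: {1,3,11,12,13}  ✓accept
'd' @ 3: {1,3,11,12,13}  ✓accept
after full input: {1,3,11,12,13}  (accept=1 in)

Answer: ACCEPT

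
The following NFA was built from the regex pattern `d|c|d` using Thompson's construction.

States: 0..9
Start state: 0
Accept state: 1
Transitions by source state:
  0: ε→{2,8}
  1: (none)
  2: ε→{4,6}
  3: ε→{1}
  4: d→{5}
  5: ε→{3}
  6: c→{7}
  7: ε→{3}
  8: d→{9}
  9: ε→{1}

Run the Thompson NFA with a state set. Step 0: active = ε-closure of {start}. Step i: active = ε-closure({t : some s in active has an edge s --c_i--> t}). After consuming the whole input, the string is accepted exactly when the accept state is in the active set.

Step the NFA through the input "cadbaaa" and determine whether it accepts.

initial (ε-close {0}): {0,2,4,6,8}
'c' @ 1: {1,3,7}  ✓accept
'a' @ 2: {}  — dead — no transitions
rest 'dbaaa' ignored (set empty)
after full input: {}  (accept=1 not in)

Answer: REJECT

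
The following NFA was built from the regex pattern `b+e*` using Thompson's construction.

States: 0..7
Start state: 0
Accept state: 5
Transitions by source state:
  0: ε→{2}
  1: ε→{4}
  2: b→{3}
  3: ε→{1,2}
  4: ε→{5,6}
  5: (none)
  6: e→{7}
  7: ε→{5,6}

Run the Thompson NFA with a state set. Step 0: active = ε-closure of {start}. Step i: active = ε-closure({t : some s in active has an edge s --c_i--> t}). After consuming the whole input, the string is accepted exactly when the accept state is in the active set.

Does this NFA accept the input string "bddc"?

initial (ε-close {0}): {0,2}
'b' @ 1: {1,2,3,4,5,6}  (accept∈set)
'd' @ 2: {}  — state set empty
rest 'dc' ignored (set empty)
end set {} — state 5 not in

Answer: REJECT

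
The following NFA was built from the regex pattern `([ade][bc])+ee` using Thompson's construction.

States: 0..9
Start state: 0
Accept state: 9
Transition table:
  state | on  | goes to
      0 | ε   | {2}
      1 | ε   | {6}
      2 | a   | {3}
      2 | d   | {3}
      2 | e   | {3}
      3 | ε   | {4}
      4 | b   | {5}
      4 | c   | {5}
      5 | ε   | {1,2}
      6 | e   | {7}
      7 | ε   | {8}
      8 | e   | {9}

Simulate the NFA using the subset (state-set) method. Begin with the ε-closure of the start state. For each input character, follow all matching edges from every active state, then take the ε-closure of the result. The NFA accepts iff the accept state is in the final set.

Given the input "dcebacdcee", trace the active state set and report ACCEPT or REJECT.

Answer: ACCEPT

Trace:
S₀ = ε-closure({0}) = {0,2}
'd' @ 1: {3,4}
'c' @ 2: {1,2,5,6}
'e' @ 3: {3,4,7,8}
'b' @ 4: {1,2,5,6}
'a' @ 5: {3,4}
'c' @ 6: {1,2,5,6}
'd' @ 7: {3,4}
'c' @ 8: {1,2,5,6}
'e' @ 9: {3,4,7,8}
'e' @ 10: {9}  [accepting]
final: {9}; accept 9 in set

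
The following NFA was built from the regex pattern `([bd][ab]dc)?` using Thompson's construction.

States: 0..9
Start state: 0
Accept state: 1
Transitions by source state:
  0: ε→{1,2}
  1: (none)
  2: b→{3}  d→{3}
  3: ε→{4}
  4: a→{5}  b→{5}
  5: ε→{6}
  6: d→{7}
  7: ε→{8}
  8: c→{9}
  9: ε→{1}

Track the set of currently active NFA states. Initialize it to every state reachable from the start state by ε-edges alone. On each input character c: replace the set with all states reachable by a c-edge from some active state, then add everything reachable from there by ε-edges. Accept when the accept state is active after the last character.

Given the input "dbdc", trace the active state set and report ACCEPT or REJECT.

initial (ε-close {0}): {0,1,2}
'd' @ 1: {3,4}
'b' @ 2: {5,6}
'd' @ 3: {7,8}
'c' @ 4: {1,9}  [accepting]
end set {1,9} — state 1 in

Answer: ACCEPT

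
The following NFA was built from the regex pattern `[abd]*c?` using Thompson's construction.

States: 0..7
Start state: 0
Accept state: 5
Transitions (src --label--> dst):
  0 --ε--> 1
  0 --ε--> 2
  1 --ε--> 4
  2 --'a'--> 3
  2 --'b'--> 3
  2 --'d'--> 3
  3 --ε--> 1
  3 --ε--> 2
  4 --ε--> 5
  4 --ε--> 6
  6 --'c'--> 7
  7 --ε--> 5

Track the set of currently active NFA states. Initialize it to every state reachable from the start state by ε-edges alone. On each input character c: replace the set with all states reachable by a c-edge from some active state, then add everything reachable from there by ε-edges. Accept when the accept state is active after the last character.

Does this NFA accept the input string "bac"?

Answer: ACCEPT

Steps:
initial (ε-close {0}): {0,1,2,4,5,6}
'b' @ 1: {1,2,3,4,5,6}  ✓accept
'a' @ 2: {1,2,3,4,5,6}  ✓accept
'c' @ 3: {5,7}  ✓accept
end set {5,7} — state 5 in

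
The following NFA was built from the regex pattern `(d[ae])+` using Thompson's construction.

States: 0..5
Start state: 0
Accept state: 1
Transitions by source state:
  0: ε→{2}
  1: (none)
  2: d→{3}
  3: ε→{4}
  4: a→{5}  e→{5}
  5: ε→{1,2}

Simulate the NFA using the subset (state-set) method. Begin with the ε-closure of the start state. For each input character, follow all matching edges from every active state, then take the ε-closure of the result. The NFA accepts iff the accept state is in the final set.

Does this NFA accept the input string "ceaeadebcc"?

Answer: REJECT

Trace:
start: ε-closure({0}) = {0,2}
'c' @ 1: {}  — dead — no transitions
rest 'eaeadebcc' ignored (set empty)
end set {} — state 1 not in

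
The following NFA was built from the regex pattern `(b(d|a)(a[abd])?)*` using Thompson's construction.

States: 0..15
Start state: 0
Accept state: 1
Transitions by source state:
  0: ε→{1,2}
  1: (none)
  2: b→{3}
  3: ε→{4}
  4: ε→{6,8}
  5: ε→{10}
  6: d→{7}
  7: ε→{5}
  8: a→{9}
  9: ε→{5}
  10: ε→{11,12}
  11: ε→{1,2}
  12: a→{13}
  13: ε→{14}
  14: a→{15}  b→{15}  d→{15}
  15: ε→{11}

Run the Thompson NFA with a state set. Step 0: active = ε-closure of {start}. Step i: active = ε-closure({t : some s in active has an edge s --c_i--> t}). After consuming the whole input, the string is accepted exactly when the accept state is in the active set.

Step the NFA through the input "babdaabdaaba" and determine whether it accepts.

start: ε-closure({0}) = {0,1,2}
'b' @ 1: {3,4,6,8}
'a' @ 2: {1,2,5,9,10,11,12}  [accepting]
'b' @ 3: {3,4,6,8}
'd' @ 4: {1,2,5,7,10,11,12}  [accepting]
'a' @ 5: {13,14}
'a' @ 6: {1,2,11,15}  [accepting]
'b' @ 7: {3,4,6,8}
'd' @ 8: {1,2,5,7,10,11,12}  [accepting]
'a' @ 9: {13,14}
'a' @ 10: {1,2,11,15}  [accepting]
'b' @ 11: {3,4,6,8}
'a' @ 12: {1,2,5,9,10,11,12}  [accepting]
final: {1,2,5,9,10,11,12}; accept 1 in set

Answer: ACCEPT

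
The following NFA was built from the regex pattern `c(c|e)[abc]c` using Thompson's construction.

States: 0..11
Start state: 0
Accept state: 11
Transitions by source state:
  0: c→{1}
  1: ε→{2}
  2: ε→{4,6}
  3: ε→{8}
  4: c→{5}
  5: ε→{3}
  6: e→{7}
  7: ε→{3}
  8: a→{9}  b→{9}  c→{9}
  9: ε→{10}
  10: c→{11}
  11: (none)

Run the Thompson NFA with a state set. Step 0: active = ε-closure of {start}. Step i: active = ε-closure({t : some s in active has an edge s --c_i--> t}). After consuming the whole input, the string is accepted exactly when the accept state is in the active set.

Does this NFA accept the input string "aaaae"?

start: ε-closure({0}) = {0}
'a' @ 1: {}  — no active states
rest 'aaae' ignored (set empty)
end set {} — state 11 not in

Answer: REJECT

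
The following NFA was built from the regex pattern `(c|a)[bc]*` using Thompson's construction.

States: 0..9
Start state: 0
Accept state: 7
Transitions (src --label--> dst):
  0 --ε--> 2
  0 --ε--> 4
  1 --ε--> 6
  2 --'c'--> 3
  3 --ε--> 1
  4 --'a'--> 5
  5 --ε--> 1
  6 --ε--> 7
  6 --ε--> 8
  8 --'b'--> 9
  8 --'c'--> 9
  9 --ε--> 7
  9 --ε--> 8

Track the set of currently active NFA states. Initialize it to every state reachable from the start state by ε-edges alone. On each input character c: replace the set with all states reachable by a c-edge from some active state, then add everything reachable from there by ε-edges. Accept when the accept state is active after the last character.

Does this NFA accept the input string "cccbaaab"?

initial (ε-close {0}): {0,2,4}
'c' @ 1: {1,3,6,7,8}  (accept∈set)
'c' @ 2: {7,8,9}  (accept∈set)
'c' @ 3: {7,8,9}  (accept∈set)
'b' @ 4: {7,8,9}  (accept∈set)
'a' @ 5: {}  — state set empty
rest 'aab' ignored (set empty)
after full input: {}  (accept=7 not in)

Answer: REJECT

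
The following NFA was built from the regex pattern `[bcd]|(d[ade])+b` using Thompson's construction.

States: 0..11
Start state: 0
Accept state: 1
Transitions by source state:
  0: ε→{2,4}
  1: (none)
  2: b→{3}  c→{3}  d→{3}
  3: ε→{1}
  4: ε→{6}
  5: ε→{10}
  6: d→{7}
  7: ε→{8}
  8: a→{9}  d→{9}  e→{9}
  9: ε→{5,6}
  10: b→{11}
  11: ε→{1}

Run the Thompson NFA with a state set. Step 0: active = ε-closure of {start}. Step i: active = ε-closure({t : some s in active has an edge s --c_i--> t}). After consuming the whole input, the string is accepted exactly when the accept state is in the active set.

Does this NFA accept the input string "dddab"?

Answer: ACCEPT

Derivation:
initial (ε-close {0}): {0,2,4,6}
'd' @ 1: {1,3,7,8}  ✓accept
'd' @ 2: {5,6,9,10}
'd' @ 3: {7,8}
'a' @ 4: {5,6,9,10}
'b' @ 5: {1,11}  ✓accept
final: {1,11}; accept 1 in set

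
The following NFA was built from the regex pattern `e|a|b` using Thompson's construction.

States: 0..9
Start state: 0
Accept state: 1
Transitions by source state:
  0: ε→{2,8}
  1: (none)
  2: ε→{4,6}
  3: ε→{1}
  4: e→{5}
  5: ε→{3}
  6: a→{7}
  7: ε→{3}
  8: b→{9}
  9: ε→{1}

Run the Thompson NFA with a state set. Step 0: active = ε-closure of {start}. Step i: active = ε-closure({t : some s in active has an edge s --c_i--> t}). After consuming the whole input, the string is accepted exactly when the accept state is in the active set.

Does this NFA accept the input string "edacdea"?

initial (ε-close {0}): {0,2,4,6,8}
'e' @ 1: {1,3,5}  ✓accept
'd' @ 2: {}  — no active states
rest 'acdea' ignored (set empty)
final: {}; accept 1 not in set

Answer: REJECT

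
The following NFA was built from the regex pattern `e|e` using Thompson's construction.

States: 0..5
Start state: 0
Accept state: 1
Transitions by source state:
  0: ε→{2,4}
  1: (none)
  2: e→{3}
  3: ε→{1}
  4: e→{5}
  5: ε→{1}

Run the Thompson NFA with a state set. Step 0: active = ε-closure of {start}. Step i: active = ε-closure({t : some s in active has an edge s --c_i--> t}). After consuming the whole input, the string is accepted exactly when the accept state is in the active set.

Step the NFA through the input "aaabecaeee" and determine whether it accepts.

start: ε-closure({0}) = {0,2,4}
'a' @ 1: {}  — dead — no transitions
rest 'aabecaeee' ignored (set empty)
after full input: {}  (accept=1 not in)

Answer: REJECT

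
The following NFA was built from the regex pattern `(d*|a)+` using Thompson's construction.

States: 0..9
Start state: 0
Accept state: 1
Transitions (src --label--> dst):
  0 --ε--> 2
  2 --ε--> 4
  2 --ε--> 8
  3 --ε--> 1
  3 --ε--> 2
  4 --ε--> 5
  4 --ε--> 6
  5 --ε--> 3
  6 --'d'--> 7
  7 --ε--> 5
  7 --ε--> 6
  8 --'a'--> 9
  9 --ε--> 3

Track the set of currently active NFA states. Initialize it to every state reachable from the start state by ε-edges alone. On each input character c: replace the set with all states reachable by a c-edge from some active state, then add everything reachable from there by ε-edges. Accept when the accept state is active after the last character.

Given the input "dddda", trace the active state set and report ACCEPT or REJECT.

Answer: ACCEPT

Derivation:
S₀ = ε-closure({0}) = {0,1,2,3,4,5,6,8}
'd' @ 1: {1,2,3,4,5,6,7,8}  (accept∈set)
'd' @ 2: {1,2,3,4,5,6,7,8}  (accept∈set)
'd' @ 3: {1,2,3,4,5,6,7,8}  (accept∈set)
'd' @ 4: {1,2,3,4,5,6,7,8}  (accept∈set)
'a' @ 5: {1,2,3,4,5,6,8,9}  (accept∈set)
after full input: {1,2,3,4,5,6,8,9}  (accept=1 in)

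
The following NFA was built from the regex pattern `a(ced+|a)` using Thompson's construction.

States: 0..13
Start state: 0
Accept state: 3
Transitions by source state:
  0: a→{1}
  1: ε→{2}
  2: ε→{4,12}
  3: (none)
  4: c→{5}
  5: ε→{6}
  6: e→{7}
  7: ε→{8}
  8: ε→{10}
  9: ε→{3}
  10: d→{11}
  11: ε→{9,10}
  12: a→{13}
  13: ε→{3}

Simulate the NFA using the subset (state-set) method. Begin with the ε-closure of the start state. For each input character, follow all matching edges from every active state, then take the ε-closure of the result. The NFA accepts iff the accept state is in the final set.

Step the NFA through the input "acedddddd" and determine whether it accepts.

start: ε-closure({0}) = {0}
'a' @ 1: {1,2,4,12}
'c' @ 2: {5,6}
'e' @ 3: {7,8,10}
'd' @ 4: {3,9,10,11}  ✓accept
'd' @ 5: {3,9,10,11}  ✓accept
'd' @ 6: {3,9,10,11}  ✓accept
'd' @ 7: {3,9,10,11}  ✓accept
'd' @ 8: {3,9,10,11}  ✓accept
'd' @ 9: {3,9,10,11}  ✓accept
final: {3,9,10,11}; accept 3 in set

Answer: ACCEPT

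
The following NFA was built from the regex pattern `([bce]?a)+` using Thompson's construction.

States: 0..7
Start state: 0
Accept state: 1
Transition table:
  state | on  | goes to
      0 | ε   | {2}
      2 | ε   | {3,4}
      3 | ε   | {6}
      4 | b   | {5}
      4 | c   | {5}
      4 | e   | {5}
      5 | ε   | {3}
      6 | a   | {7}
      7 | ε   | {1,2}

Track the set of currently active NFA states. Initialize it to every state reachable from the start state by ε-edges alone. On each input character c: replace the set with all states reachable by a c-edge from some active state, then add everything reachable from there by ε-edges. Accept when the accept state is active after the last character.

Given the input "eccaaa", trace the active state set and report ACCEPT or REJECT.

initial (ε-close {0}): {0,2,3,4,6}
'e' @ 1: {3,5,6}
'c' @ 2: {}  — dead — no transitions
rest 'caaa' ignored (set empty)
end set {} — state 1 not in

Answer: REJECT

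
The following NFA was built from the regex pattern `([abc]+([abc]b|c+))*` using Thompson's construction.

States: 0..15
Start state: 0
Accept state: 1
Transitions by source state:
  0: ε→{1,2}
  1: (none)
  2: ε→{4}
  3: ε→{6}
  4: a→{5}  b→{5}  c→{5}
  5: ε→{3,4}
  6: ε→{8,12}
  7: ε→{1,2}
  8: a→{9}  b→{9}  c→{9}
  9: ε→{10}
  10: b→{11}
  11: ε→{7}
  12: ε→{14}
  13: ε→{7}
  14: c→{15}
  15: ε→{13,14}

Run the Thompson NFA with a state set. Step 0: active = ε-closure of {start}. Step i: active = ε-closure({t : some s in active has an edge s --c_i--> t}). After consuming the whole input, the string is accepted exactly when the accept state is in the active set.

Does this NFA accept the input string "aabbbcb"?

start: ε-closure({0}) = {0,1,2,4}
'a' @ 1: {3,4,5,6,8,12,14}
'a' @ 2: {3,4,5,6,8,9,10,12,14}
'b' @ 3: {1,2,3,4,5,6,7,8,9,10,11,12,14}  ✓accept
'b' @ 4: {1,2,3,4,5,6,7,8,9,10,11,12,14}  ✓accept
'b' @ 5: {1,2,3,4,5,6,7,8,9,10,11,12,14}  ✓accept
'c' @ 6: {1,2,3,4,5,6,7,8,9,10,12,13,14,15}  ✓accept
'b' @ 7: {1,2,3,4,5,6,7,8,9,10,11,12,14}  ✓accept
final: {1,2,3,4,5,6,7,8,9,10,11,12,14}; accept 1 in set

Answer: ACCEPT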